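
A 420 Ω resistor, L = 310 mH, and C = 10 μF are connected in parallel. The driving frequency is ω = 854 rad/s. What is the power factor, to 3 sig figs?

0.447

X_L = ωL = 265 Ω
X_C = 1/(ωC) = 117 Ω
Parallel: admittances add. Y = 1/R + 1/(jωL) + jωC
Y = (0.00238 + j0.00476) S
|Y| = 0.00532 S → |Z| = 1/|Y| = 188 Ω, ∠Z = −∠Y = -63.4°
cos φ = cos(-63.4°) = 0.447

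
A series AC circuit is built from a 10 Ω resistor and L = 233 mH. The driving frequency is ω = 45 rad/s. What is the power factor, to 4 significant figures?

0.6902

X_L = ωL = 10.49 Ω
Z = 10.00 + j10.49 Ω
|Z| = √(10.00² + 10.49²) = 14.49 Ω
∠Z = arctan(10.49/10.00) = 46.36°
cos φ = cos(46.36°) = 0.6902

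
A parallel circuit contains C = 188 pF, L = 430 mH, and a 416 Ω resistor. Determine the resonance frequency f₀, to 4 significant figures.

ω₀ = 1/√(LC) = 1/√(0.43 × 1.88e-10) = 111200 rad/s
f₀ = ω₀/(2π) = 17.70 kHz

17.70 kHz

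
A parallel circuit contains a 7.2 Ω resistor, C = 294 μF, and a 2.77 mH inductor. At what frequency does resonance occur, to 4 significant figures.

176.4 Hz

ω₀ = 1/√(LC) = 1/√(0.00277 × 0.000294) = 1108 rad/s
f₀ = ω₀/(2π) = 176.4 Hz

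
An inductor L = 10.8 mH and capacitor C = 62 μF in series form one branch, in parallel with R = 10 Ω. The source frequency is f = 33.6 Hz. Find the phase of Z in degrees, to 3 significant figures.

-7.68°

ω = 2πf = 211.1 rad/s
X_L = ωL = 2.28 Ω
X_C = 1/(ωC) = 76.4 Ω
Branch 1: Z₁ = R = 10.0 Ω
Branch 2 (series LC): Z₂ = j(X_L − X_C) = −j74.1 Ω
Parallel: Z = Z₁Z₂/(Z₁+Z₂), |Z| = 9.91 Ω, ∠Z = -7.68°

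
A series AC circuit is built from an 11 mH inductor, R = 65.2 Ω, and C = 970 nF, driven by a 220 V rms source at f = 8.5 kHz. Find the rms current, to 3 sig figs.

ω = 2πf = 53410 rad/s
X_L = ωL = 587 Ω
X_C = 1/(ωC) = 19.3 Ω
Net reactance X = X_L − X_C = 568 Ω
Z = 65.2 + j568 Ω
|Z| = √(65.2² + 568²) = 572 Ω
I = V/|Z| = 220/572 = 385 mA

385 mA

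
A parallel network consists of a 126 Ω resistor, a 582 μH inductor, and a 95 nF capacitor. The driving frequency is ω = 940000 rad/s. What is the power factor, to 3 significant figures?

X_L = ωL = 547 Ω
X_C = 1/(ωC) = 11.2 Ω
Parallel: admittances add. Y = 1/R + 1/(jωL) + jωC
Y = (0.00794 + j0.0875) S
|Y| = 0.0878 S → |Z| = 1/|Y| = 11.4 Ω, ∠Z = −∠Y = -84.8°
cos φ = cos(-84.8°) = 0.0904

0.0904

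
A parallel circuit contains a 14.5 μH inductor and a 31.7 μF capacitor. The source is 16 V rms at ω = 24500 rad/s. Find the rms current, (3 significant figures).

X_L = ωL = 0.355 Ω
X_C = 1/(ωC) = 1.29 Ω
Parallel: admittances add. Y = 1/(jωL) + jωC
Y = (0 − j2.04) S
|Y| = 2.04 S → |Z| = 1/|Y| = 0.491 Ω, ∠Z = −∠Y = 90.0°
I = V/|Z| = 16/0.491 = 32.6 A

32.6 A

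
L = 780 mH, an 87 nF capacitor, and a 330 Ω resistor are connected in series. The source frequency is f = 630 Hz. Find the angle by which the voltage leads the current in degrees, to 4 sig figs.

29.12°

ω = 2πf = 3958 rad/s
X_L = ωL = 3088 Ω
X_C = 1/(ωC) = 2904 Ω
Net reactance X = X_L − X_C = 183.8 Ω
Z = 330.0 + j183.8 Ω
|Z| = √(330.0² + 183.8²) = 377.7 Ω
∠Z = arctan(183.8/330.0) = 29.12°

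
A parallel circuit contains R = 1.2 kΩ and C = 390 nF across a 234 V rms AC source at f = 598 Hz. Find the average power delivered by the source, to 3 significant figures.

ω = 2πf = 3757 rad/s
X_C = 1/(ωC) = 682 Ω
Parallel: admittances add. Y = 1/R + jωC
Y = (0.000833 + j0.00147) S
|Y| = 0.00169 S → |Z| = 1/|Y| = 593 Ω, ∠Z = −∠Y = -60.4°
I = V/|Z| = 394 mA
P = VI cos φ = 234 × 0.394 × cos(-60.4°) = 45.6 W

45.6 W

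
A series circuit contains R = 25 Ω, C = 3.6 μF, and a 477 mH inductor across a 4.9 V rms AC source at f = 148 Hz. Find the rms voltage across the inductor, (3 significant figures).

14.8 V

ω = 2πf = 929.9 rad/s
X_L = ωL = 444 Ω
X_C = 1/(ωC) = 299 Ω
Net reactance X = X_L − X_C = 145 Ω
Z = 25.0 + j145 Ω
|Z| = √(25.0² + 145²) = 147 Ω
I = V/|Z| = 33.3 mA
V_L = I·|Z_L| = 0.0333 × 444 = 14.8 V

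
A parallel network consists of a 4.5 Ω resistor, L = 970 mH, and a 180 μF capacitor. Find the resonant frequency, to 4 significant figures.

12.04 Hz

ω₀ = 1/√(LC) = 1/√(0.97 × 0.00018) = 75.68 rad/s
f₀ = ω₀/(2π) = 12.04 Hz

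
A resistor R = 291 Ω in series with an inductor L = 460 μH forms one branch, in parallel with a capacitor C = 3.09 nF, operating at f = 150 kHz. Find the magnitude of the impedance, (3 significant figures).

ω = 2πf = 942500 rad/s
X_L = ωL = 434 Ω
X_C = 1/(ωC) = 343 Ω
Branch 1 (R+jX_L): Z₁ = 291 + j434 Ω, |Z₁| = 522 Ω
Branch 2 (−jX_C): Z₂ = −j343 Ω
Parallel: Z = Z₁Z₂/(Z₁+Z₂), |Z| = 589 Ω, ∠Z = -51.1°

589 Ω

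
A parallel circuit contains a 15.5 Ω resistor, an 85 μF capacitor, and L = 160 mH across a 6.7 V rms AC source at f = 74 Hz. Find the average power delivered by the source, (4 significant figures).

2.896 W

ω = 2πf = 465.0 rad/s
X_L = ωL = 74.39 Ω
X_C = 1/(ωC) = 25.30 Ω
Parallel: admittances add. Y = 1/R + 1/(jωL) + jωC
Y = (0.06452 + j0.02608) S
|Y| = 0.06959 S → |Z| = 1/|Y| = 14.37 Ω, ∠Z = −∠Y = -22.01°
I = V/|Z| = 466.2 mA
P = VI cos φ = 6.7 × 0.4662 × cos(-22.01°) = 2.896 W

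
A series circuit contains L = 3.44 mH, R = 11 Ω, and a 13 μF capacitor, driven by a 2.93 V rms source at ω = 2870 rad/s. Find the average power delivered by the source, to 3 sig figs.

X_L = ωL = 9.87 Ω
X_C = 1/(ωC) = 26.8 Ω
Net reactance X = X_L − X_C = -16.9 Ω
Z = 11.0 − j16.9 Ω
|Z| = √(11.0² + 16.9²) = 20.2 Ω
∠Z = arctan(-16.9/11.0) = -57.0°
I = V/|Z| = 145 mA
P = VI cos φ = 2.93 × 0.145 × cos(-57.0°) = 232 mW

232 mW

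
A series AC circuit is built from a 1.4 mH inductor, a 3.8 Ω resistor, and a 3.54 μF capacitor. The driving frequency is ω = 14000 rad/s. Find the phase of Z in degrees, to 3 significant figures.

-8.64°

X_L = ωL = 19.6 Ω
X_C = 1/(ωC) = 20.2 Ω
Net reactance X = X_L − X_C = -0.578 Ω
Z = 3.80 − j0.578 Ω
|Z| = √(3.80² + 0.578²) = 3.84 Ω
∠Z = arctan(-0.578/3.80) = -8.64°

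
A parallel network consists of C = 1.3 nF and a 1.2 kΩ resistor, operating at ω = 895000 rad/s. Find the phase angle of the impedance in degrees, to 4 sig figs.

X_C = 1/(ωC) = 859.5 Ω
Parallel: admittances add. Y = 1/R + jωC
Y = (0.0008333 + j0.001164) S
|Y| = 0.001431 S → |Z| = 1/|Y| = 698.7 Ω, ∠Z = −∠Y = -54.39°

-54.39°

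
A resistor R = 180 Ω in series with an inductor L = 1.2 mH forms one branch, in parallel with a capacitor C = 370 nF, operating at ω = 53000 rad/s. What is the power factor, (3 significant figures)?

X_L = ωL = 63.6 Ω
X_C = 1/(ωC) = 51.0 Ω
Branch 1 (R+jX_L): Z₁ = 180 + j63.6 Ω, |Z₁| = 191 Ω
Branch 2 (−jX_C): Z₂ = −j51.0 Ω
Parallel: Z = Z₁Z₂/(Z₁+Z₂), |Z| = 54.0 Ω, ∠Z = -74.5°
cos φ = cos(-74.5°) = 0.266

0.266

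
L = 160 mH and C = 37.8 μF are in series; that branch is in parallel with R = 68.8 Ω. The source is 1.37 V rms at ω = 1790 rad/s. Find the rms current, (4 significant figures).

20.54 mA

X_L = ωL = 286.4 Ω
X_C = 1/(ωC) = 14.78 Ω
Branch 1: Z₁ = R = 68.80 Ω
Branch 2 (series LC): Z₂ = j(X_L − X_C) = j271.6 Ω
Parallel: Z = Z₁Z₂/(Z₁+Z₂), |Z| = 66.69 Ω, ∠Z = 14.21°
I = V/|Z| = 1.37/66.69 = 20.54 mA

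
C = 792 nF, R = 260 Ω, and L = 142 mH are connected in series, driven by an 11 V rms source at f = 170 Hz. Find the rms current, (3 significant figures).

ω = 2πf = 1068 rad/s
X_L = ωL = 152 Ω
X_C = 1/(ωC) = 1180 Ω
Net reactance X = X_L − X_C = -1030 Ω
Z = 260 − j1030 Ω
|Z| = √(260² + 1030²) = 1060 Ω
I = V/|Z| = 11/1060 = 10.4 mA

10.4 mA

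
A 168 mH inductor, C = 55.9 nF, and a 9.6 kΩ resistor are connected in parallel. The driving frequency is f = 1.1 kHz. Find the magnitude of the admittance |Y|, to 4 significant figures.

486.2 μS

ω = 2πf = 6912 rad/s
X_L = ωL = 1161 Ω
X_C = 1/(ωC) = 2588 Ω
Parallel: admittances add. Y = 1/R + 1/(jωL) + jωC
Y = (0.0001042 − j0.0004749) S
|Y| = 0.0004862 S → |Z| = 1/|Y| = 2057 Ω, ∠Z = −∠Y = 77.63°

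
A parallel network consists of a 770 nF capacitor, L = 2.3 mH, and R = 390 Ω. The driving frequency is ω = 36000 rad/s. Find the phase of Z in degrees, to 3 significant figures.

-80.7°

X_L = ωL = 82.8 Ω
X_C = 1/(ωC) = 36.1 Ω
Parallel: admittances add. Y = 1/R + 1/(jωL) + jωC
Y = (0.00256 + j0.0156) S
|Y| = 0.0159 S → |Z| = 1/|Y| = 63.1 Ω, ∠Z = −∠Y = -80.7°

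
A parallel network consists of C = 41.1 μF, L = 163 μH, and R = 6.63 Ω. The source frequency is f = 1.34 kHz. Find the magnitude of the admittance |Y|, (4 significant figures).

ω = 2πf = 8419 rad/s
X_L = ωL = 1.372 Ω
X_C = 1/(ωC) = 2.890 Ω
Parallel: admittances add. Y = 1/R + 1/(jωL) + jωC
Y = (0.1508 − j0.3826) S
|Y| = 0.4113 S → |Z| = 1/|Y| = 2.431 Ω, ∠Z = −∠Y = 68.49°

411.3 mS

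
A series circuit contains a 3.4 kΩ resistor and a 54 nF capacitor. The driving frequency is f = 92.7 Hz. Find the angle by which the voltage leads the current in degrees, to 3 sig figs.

-83.9°

ω = 2πf = 582.5 rad/s
X_C = 1/(ωC) = 31800 Ω
Z = 3400 − j31800 Ω
|Z| = √(3400² + 31800²) = 32000 Ω
∠Z = arctan(-31800/3400) = -83.9°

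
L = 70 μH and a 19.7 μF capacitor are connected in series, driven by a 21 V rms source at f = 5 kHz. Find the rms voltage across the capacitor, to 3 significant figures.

ω = 2πf = 31420 rad/s
X_L = ωL = 2.20 Ω
X_C = 1/(ωC) = 1.62 Ω
Net reactance X = X_L − X_C = 0.583 Ω
Z = j0.583 Ω
|Z| = √(0² + 0.583²) = 0.583 Ω
I = V/|Z| = 36.0 A
V_C = I·|Z_C| = 36.0 × 1.62 = 58.2 V

58.2 V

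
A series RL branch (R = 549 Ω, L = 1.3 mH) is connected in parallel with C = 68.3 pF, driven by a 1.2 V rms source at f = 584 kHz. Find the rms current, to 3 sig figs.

ω = 2πf = 3.669e+06 rad/s
X_L = ωL = 4770 Ω
X_C = 1/(ωC) = 3990 Ω
Branch 1 (R+jX_L): Z₁ = 549 + j4770 Ω, |Z₁| = 4800 Ω
Branch 2 (−jX_C): Z₂ = −j3990 Ω
Parallel: Z = Z₁Z₂/(Z₁+Z₂), |Z| = 20100 Ω, ∠Z = -61.4°
I = V/|Z| = 1.2/20100 = 59.7 μA

59.7 μA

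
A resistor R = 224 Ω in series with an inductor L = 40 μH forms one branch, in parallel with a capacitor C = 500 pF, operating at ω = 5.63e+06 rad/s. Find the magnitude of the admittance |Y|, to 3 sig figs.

2.30 mS

X_L = ωL = 225 Ω
X_C = 1/(ωC) = 355 Ω
Branch 1 (R+jX_L): Z₁ = 224 + j225 Ω, |Z₁| = 318 Ω
Branch 2 (−jX_C): Z₂ = −j355 Ω
Parallel: Z = Z₁Z₂/(Z₁+Z₂), |Z| = 436 Ω, ∠Z = -14.7°
|Y| = 1/|Z| = 2.30 mS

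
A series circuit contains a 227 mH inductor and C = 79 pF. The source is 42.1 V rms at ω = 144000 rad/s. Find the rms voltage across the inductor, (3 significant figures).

24.9 V

X_L = ωL = 32700 Ω
X_C = 1/(ωC) = 87900 Ω
Net reactance X = X_L − X_C = -55200 Ω
Z = − j55200 Ω
|Z| = √(0² + 55200²) = 55200 Ω
I = V/|Z| = 762 μA
V_L = I·|Z_L| = 0.000762 × 32700 = 24.9 V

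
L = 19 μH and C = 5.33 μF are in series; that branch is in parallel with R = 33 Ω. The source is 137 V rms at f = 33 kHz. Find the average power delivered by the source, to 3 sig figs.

569 W

ω = 2πf = 207300 rad/s
X_L = ωL = 3.94 Ω
X_C = 1/(ωC) = 0.905 Ω
Branch 1: Z₁ = R = 33.0 Ω
Branch 2 (series LC): Z₂ = j(X_L − X_C) = j3.03 Ω
Parallel: Z = Z₁Z₂/(Z₁+Z₂), |Z| = 3.02 Ω, ∠Z = 84.7°
I = V/|Z| = 45.3 A
P = VI cos φ = 137 × 45.3 × cos(84.7°) = 569 W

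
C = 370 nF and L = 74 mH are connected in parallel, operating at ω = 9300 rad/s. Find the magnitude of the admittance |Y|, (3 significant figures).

X_L = ωL = 688 Ω
X_C = 1/(ωC) = 291 Ω
Parallel: admittances add. Y = 1/(jωL) + jωC
Y = (0 + j0.00199) S
|Y| = 0.00199 S → |Z| = 1/|Y| = 503 Ω, ∠Z = −∠Y = -90.0°

1.99 mS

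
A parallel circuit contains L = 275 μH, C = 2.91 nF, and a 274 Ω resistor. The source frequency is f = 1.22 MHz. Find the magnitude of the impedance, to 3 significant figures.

45.2 Ω

ω = 2πf = 7.665e+06 rad/s
X_L = ωL = 2110 Ω
X_C = 1/(ωC) = 44.8 Ω
Parallel: admittances add. Y = 1/R + 1/(jωL) + jωC
Y = (0.00365 + j0.0218) S
|Y| = 0.0221 S → |Z| = 1/|Y| = 45.2 Ω, ∠Z = −∠Y = -80.5°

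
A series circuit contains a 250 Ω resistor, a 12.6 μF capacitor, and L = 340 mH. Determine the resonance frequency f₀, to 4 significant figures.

76.89 Hz

ω₀ = 1/√(LC) = 1/√(0.34 × 1.26e-05) = 483.1 rad/s
f₀ = ω₀/(2π) = 76.89 Hz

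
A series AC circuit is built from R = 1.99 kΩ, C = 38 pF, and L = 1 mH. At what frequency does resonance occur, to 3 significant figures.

816 kHz

ω₀ = 1/√(LC) = 1/√(0.001 × 3.8e-11) = 5.13e+06 rad/s
f₀ = ω₀/(2π) = 816 kHz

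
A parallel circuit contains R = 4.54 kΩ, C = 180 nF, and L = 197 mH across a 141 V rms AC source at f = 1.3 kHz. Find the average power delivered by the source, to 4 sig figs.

ω = 2πf = 8168 rad/s
X_L = ωL = 1609 Ω
X_C = 1/(ωC) = 680.1 Ω
Parallel: admittances add. Y = 1/R + 1/(jωL) + jωC
Y = (0.0002203 + j0.0008488) S
|Y| = 0.0008769 S → |Z| = 1/|Y| = 1140 Ω, ∠Z = −∠Y = -75.45°
I = V/|Z| = 123.6 mA
P = VI cos φ = 141 × 0.1236 × cos(-75.45°) = 4.379 W

4.379 W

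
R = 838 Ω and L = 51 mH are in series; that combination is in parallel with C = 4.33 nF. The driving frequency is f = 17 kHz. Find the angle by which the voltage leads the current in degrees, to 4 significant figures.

ω = 2πf = 106800 rad/s
X_L = ωL = 5448 Ω
X_C = 1/(ωC) = 2162 Ω
Branch 1 (R+jX_L): Z₁ = 838.0 + j5448 Ω, |Z₁| = 5512 Ω
Branch 2 (−jX_C): Z₂ = −j2162 Ω
Parallel: Z = Z₁Z₂/(Z₁+Z₂), |Z| = 3515 Ω, ∠Z = -84.44°

-84.44°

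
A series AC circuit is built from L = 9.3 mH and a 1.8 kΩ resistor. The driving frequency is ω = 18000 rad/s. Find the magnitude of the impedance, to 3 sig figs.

1810 Ω

X_L = ωL = 167 Ω
Z = 1800 + j167 Ω
|Z| = √(1800² + 167²) = 1810 Ω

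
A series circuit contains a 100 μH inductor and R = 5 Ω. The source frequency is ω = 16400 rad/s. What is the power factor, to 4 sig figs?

X_L = ωL = 1.640 Ω
Z = 5.000 + j1.640 Ω
|Z| = √(5.000² + 1.640²) = 5.262 Ω
∠Z = arctan(1.640/5.000) = 18.16°
cos φ = cos(18.16°) = 0.9502

0.9502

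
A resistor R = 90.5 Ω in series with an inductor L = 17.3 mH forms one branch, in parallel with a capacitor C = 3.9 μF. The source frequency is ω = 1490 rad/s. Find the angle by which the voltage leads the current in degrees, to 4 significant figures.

-15.84°

X_L = ωL = 25.78 Ω
X_C = 1/(ωC) = 172.1 Ω
Branch 1 (R+jX_L): Z₁ = 90.50 + j25.78 Ω, |Z₁| = 94.10 Ω
Branch 2 (−jX_C): Z₂ = −j172.1 Ω
Parallel: Z = Z₁Z₂/(Z₁+Z₂), |Z| = 94.13 Ω, ∠Z = -15.84°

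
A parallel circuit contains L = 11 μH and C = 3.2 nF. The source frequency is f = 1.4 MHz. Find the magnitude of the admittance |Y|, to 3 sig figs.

ω = 2πf = 8.796e+06 rad/s
X_L = ωL = 96.8 Ω
X_C = 1/(ωC) = 35.5 Ω
Parallel: admittances add. Y = 1/(jωL) + jωC
Y = (0 + j0.0178) S
|Y| = 0.0178 S → |Z| = 1/|Y| = 56.1 Ω, ∠Z = −∠Y = -90.0°

17.8 mS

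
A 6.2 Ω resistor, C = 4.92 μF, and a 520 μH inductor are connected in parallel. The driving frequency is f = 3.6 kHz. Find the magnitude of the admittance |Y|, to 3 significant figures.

163 mS

ω = 2πf = 22620 rad/s
X_L = ωL = 11.8 Ω
X_C = 1/(ωC) = 8.99 Ω
Parallel: admittances add. Y = 1/R + 1/(jωL) + jωC
Y = (0.161 + j0.0263) S
|Y| = 0.163 S → |Z| = 1/|Y| = 6.12 Ω, ∠Z = −∠Y = -9.25°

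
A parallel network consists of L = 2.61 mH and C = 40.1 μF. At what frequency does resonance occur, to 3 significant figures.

ω₀ = 1/√(LC) = 1/√(0.00261 × 4.01e-05) = 3091 rad/s
f₀ = ω₀/(2π) = 492 Hz

492 Hz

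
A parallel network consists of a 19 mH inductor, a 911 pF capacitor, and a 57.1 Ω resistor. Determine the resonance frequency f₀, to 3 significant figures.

38.3 kHz

ω₀ = 1/√(LC) = 1/√(0.019 × 9.11e-10) = 240400 rad/s
f₀ = ω₀/(2π) = 38.3 kHz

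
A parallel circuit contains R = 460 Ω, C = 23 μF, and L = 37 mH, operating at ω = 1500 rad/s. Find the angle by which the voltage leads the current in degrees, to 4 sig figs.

X_L = ωL = 55.50 Ω
X_C = 1/(ωC) = 28.99 Ω
Parallel: admittances add. Y = 1/R + 1/(jωL) + jωC
Y = (0.002174 + j0.01648) S
|Y| = 0.01662 S → |Z| = 1/|Y| = 60.15 Ω, ∠Z = −∠Y = -82.49°

-82.49°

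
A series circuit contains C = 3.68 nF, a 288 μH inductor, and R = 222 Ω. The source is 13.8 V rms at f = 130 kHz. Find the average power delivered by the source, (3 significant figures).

ω = 2πf = 816800 rad/s
X_L = ωL = 235 Ω
X_C = 1/(ωC) = 333 Ω
Net reactance X = X_L − X_C = -97.4 Ω
Z = 222 − j97.4 Ω
|Z| = √(222² + 97.4²) = 242 Ω
∠Z = arctan(-97.4/222) = -23.7°
I = V/|Z| = 56.9 mA
P = VI cos φ = 13.8 × 0.0569 × cos(-23.7°) = 719 mW

719 mW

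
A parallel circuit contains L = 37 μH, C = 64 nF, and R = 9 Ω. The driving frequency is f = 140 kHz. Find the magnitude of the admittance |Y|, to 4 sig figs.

ω = 2πf = 879600 rad/s
X_L = ωL = 32.55 Ω
X_C = 1/(ωC) = 17.76 Ω
Parallel: admittances add. Y = 1/R + 1/(jωL) + jωC
Y = (0.1111 + j0.02557) S
|Y| = 0.1140 S → |Z| = 1/|Y| = 8.771 Ω, ∠Z = −∠Y = -12.96°

114.0 mS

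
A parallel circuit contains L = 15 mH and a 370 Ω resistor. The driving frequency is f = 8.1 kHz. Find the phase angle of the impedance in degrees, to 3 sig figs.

ω = 2πf = 50890 rad/s
X_L = ωL = 763 Ω
Parallel: admittances add. Y = 1/R + 1/(jωL)
Y = (0.00270 − j0.00131) S
|Y| = 0.00300 S → |Z| = 1/|Y| = 333 Ω, ∠Z = −∠Y = 25.9°

25.9°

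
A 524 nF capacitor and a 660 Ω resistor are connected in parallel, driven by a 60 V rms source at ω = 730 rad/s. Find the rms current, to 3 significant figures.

X_C = 1/(ωC) = 2610 Ω
Parallel: admittances add. Y = 1/R + jωC
Y = (0.00152 + j0.000383) S
|Y| = 0.00156 S → |Z| = 1/|Y| = 640 Ω, ∠Z = −∠Y = -14.2°
I = V/|Z| = 60/640 = 93.8 mA

93.8 mA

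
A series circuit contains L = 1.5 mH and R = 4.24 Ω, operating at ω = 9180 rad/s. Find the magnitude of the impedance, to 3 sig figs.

X_L = ωL = 13.8 Ω
Z = 4.24 + j13.8 Ω
|Z| = √(4.24² + 13.8²) = 14.4 Ω

14.4 Ω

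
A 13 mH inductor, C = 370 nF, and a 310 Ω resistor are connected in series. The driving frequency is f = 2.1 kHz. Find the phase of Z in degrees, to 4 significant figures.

ω = 2πf = 13190 rad/s
X_L = ωL = 171.5 Ω
X_C = 1/(ωC) = 204.8 Ω
Net reactance X = X_L − X_C = -33.30 Ω
Z = 310.0 − j33.30 Ω
|Z| = √(310.0² + 33.30²) = 311.8 Ω
∠Z = arctan(-33.30/310.0) = -6.131°

-6.131°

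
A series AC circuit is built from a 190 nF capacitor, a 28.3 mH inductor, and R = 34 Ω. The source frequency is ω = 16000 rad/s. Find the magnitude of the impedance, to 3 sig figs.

128 Ω

X_L = ωL = 453 Ω
X_C = 1/(ωC) = 329 Ω
Net reactance X = X_L − X_C = 124 Ω
Z = 34.0 + j124 Ω
|Z| = √(34.0² + 124²) = 128 Ω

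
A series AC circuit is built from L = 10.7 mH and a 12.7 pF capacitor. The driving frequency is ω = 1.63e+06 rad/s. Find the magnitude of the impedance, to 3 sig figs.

30900 Ω

X_L = ωL = 17400 Ω
X_C = 1/(ωC) = 48300 Ω
Net reactance X = X_L − X_C = -30900 Ω
Z = − j30900 Ω
|Z| = √(0² + 30900²) = 30900 Ω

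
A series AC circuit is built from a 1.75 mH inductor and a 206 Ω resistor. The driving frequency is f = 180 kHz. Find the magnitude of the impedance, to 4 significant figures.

ω = 2πf = 1.131e+06 rad/s
X_L = ωL = 1979 Ω
Z = 206.0 + j1979 Ω
|Z| = √(206.0² + 1979²) = 1990 Ω

1990 Ω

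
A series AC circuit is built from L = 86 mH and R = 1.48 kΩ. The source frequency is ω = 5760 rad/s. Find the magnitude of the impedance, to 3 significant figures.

1560 Ω

X_L = ωL = 495 Ω
Z = 1480 + j495 Ω
|Z| = √(1480² + 495²) = 1560 Ω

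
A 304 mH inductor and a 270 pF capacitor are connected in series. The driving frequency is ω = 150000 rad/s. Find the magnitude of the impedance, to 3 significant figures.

X_L = ωL = 45600 Ω
X_C = 1/(ωC) = 24700 Ω
Net reactance X = X_L − X_C = 20900 Ω
Z = j20900 Ω
|Z| = √(0² + 20900²) = 20900 Ω

20900 Ω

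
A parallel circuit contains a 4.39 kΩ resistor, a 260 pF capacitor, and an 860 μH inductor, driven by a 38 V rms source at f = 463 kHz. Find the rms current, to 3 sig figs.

ω = 2πf = 2.909e+06 rad/s
X_L = ωL = 2500 Ω
X_C = 1/(ωC) = 1320 Ω
Parallel: admittances add. Y = 1/R + 1/(jωL) + jωC
Y = (0.000228 + j0.000357) S
|Y| = 0.000423 S → |Z| = 1/|Y| = 2360 Ω, ∠Z = −∠Y = -57.4°
I = V/|Z| = 38/2360 = 16.1 mA

16.1 mA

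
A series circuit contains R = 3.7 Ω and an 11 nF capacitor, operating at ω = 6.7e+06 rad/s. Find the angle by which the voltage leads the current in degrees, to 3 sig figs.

X_C = 1/(ωC) = 13.6 Ω
Z = 3.70 − j13.6 Ω
|Z| = √(3.70² + 13.6²) = 14.1 Ω
∠Z = arctan(-13.6/3.70) = -74.7°

-74.7°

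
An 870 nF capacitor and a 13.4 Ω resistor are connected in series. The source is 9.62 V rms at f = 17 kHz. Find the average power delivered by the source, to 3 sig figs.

ω = 2πf = 106800 rad/s
X_C = 1/(ωC) = 10.8 Ω
Z = 13.4 − j10.8 Ω
|Z| = √(13.4² + 10.8²) = 17.2 Ω
∠Z = arctan(-10.8/13.4) = -38.8°
I = V/|Z| = 560 mA
P = VI cos φ = 9.62 × 0.560 × cos(-38.8°) = 4.20 W

4.20 W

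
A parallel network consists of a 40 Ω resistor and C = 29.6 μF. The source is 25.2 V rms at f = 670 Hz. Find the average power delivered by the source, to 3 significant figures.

15.9 W

ω = 2πf = 4210 rad/s
X_C = 1/(ωC) = 8.03 Ω
Parallel: admittances add. Y = 1/R + jωC
Y = (0.0250 + j0.125) S
|Y| = 0.127 S → |Z| = 1/|Y| = 7.87 Ω, ∠Z = −∠Y = -78.7°
I = V/|Z| = 3.20 A
P = VI cos φ = 25.2 × 3.20 × cos(-78.7°) = 15.9 W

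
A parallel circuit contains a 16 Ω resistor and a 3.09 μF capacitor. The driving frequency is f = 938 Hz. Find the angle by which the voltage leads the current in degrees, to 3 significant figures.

ω = 2πf = 5894 rad/s
X_C = 1/(ωC) = 54.9 Ω
Parallel: admittances add. Y = 1/R + jωC
Y = (0.0625 + j0.0182) S
|Y| = 0.0651 S → |Z| = 1/|Y| = 15.4 Ω, ∠Z = −∠Y = -16.2°

-16.2°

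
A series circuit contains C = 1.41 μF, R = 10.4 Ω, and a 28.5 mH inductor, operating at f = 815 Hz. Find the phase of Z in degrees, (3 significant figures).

ω = 2πf = 5121 rad/s
X_L = ωL = 146 Ω
X_C = 1/(ωC) = 138 Ω
Net reactance X = X_L − X_C = 7.44 Ω
Z = 10.4 + j7.44 Ω
|Z| = √(10.4² + 7.44²) = 12.8 Ω
∠Z = arctan(7.44/10.4) = 35.6°

35.6°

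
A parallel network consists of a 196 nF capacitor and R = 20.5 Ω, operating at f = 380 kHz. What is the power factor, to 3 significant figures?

ω = 2πf = 2.388e+06 rad/s
X_C = 1/(ωC) = 2.14 Ω
Parallel: admittances add. Y = 1/R + jωC
Y = (0.0488 + j0.468) S
|Y| = 0.471 S → |Z| = 1/|Y| = 2.13 Ω, ∠Z = −∠Y = -84.0°
cos φ = cos(-84.0°) = 0.104

0.104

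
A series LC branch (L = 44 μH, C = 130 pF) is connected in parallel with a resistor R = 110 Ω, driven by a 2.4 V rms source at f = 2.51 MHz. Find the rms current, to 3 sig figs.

24.7 mA

ω = 2πf = 1.577e+07 rad/s
X_L = ωL = 694 Ω
X_C = 1/(ωC) = 488 Ω
Branch 1: Z₁ = R = 110 Ω
Branch 2 (series LC): Z₂ = j(X_L − X_C) = j206 Ω
Parallel: Z = Z₁Z₂/(Z₁+Z₂), |Z| = 97.0 Ω, ∠Z = 28.1°
I = V/|Z| = 2.4/97.0 = 24.7 mA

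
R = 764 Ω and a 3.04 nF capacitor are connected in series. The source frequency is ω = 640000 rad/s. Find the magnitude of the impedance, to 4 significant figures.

920.8 Ω

X_C = 1/(ωC) = 514.0 Ω
Z = 764.0 − j514.0 Ω
|Z| = √(764.0² + 514.0²) = 920.8 Ω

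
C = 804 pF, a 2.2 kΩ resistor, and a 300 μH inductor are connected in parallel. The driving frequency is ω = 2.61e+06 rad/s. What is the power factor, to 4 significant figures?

0.4842

X_L = ωL = 783.0 Ω
X_C = 1/(ωC) = 476.5 Ω
Parallel: admittances add. Y = 1/R + 1/(jωL) + jωC
Y = (0.0004545 + j0.0008213) S
|Y| = 0.0009387 S → |Z| = 1/|Y| = 1065 Ω, ∠Z = −∠Y = -61.04°
cos φ = cos(-61.04°) = 0.4842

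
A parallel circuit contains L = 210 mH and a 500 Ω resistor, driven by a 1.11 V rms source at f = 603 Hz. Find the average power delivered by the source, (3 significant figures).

2.46 mW

ω = 2πf = 3789 rad/s
X_L = ωL = 796 Ω
Parallel: admittances add. Y = 1/R + 1/(jωL)
Y = (0.00200 − j0.00126) S
|Y| = 0.00236 S → |Z| = 1/|Y| = 423 Ω, ∠Z = −∠Y = 32.1°
I = V/|Z| = 2.62 mA
P = VI cos φ = 1.11 × 0.00262 × cos(32.1°) = 2.46 mW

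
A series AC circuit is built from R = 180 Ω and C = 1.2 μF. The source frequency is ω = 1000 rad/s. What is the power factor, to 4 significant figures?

0.2111

X_C = 1/(ωC) = 833.3 Ω
Z = 180.0 − j833.3 Ω
|Z| = √(180.0² + 833.3²) = 852.6 Ω
∠Z = arctan(-833.3/180.0) = -77.81°
cos φ = cos(-77.81°) = 0.2111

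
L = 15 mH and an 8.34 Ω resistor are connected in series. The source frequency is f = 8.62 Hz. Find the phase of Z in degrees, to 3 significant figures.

5.56°

ω = 2πf = 54.16 rad/s
X_L = ωL = 0.812 Ω
Z = 8.34 + j0.812 Ω
|Z| = √(8.34² + 0.812²) = 8.38 Ω
∠Z = arctan(0.812/8.34) = 5.56°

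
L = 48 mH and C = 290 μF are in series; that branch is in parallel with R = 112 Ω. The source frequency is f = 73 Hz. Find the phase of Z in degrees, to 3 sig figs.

ω = 2πf = 458.7 rad/s
X_L = ωL = 22.0 Ω
X_C = 1/(ωC) = 7.52 Ω
Branch 1: Z₁ = R = 112 Ω
Branch 2 (series LC): Z₂ = j(X_L − X_C) = j14.5 Ω
Parallel: Z = Z₁Z₂/(Z₁+Z₂), |Z| = 14.4 Ω, ∠Z = 82.6°

82.6°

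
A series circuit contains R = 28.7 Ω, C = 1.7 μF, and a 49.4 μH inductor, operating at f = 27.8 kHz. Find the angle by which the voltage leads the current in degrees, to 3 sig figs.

10.4°

ω = 2πf = 174700 rad/s
X_L = ωL = 8.63 Ω
X_C = 1/(ωC) = 3.37 Ω
Net reactance X = X_L − X_C = 5.26 Ω
Z = 28.7 + j5.26 Ω
|Z| = √(28.7² + 5.26²) = 29.2 Ω
∠Z = arctan(5.26/28.7) = 10.4°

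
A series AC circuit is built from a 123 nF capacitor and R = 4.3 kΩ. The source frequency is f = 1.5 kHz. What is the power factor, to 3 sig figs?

ω = 2πf = 9425 rad/s
X_C = 1/(ωC) = 863 Ω
Z = 4300 − j863 Ω
|Z| = √(4300² + 863²) = 4390 Ω
∠Z = arctan(-863/4300) = -11.3°
cos φ = cos(-11.3°) = 0.980

0.980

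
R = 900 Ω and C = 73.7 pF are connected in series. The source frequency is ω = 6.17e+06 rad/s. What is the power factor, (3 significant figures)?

X_C = 1/(ωC) = 2200 Ω
Z = 900 − j2200 Ω
|Z| = √(900² + 2200²) = 2380 Ω
∠Z = arctan(-2200/900) = -67.7°
cos φ = cos(-67.7°) = 0.379

0.379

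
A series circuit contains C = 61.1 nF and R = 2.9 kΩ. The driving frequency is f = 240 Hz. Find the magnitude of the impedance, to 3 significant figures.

11200 Ω

ω = 2πf = 1508 rad/s
X_C = 1/(ωC) = 10900 Ω
Z = 2900 − j10900 Ω
|Z| = √(2900² + 10900²) = 11200 Ω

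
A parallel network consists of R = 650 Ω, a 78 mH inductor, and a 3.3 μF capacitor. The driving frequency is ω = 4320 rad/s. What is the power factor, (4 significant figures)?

X_L = ωL = 337.0 Ω
X_C = 1/(ωC) = 70.15 Ω
Parallel: admittances add. Y = 1/R + 1/(jωL) + jωC
Y = (0.001538 + j0.01129) S
|Y| = 0.01139 S → |Z| = 1/|Y| = 87.78 Ω, ∠Z = −∠Y = -82.24°
cos φ = cos(-82.24°) = 0.1350

0.1350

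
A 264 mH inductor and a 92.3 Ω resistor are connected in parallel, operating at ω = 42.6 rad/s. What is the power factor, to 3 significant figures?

0.121

X_L = ωL = 11.2 Ω
Parallel: admittances add. Y = 1/R + 1/(jωL)
Y = (0.0108 − j0.0889) S
|Y| = 0.0896 S → |Z| = 1/|Y| = 11.2 Ω, ∠Z = −∠Y = 83.1°
cos φ = cos(83.1°) = 0.121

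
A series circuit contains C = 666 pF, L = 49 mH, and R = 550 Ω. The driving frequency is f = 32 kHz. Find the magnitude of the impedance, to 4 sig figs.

2447 Ω

ω = 2πf = 201100 rad/s
X_L = ωL = 9852 Ω
X_C = 1/(ωC) = 7468 Ω
Net reactance X = X_L − X_C = 2384 Ω
Z = 550.0 + j2384 Ω
|Z| = √(550.0² + 2384²) = 2447 Ω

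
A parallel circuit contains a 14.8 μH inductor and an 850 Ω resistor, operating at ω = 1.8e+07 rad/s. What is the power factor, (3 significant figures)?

0.299

X_L = ωL = 266 Ω
Parallel: admittances add. Y = 1/R + 1/(jωL)
Y = (0.00118 − j0.00375) S
|Y| = 0.00393 S → |Z| = 1/|Y| = 254 Ω, ∠Z = −∠Y = 72.6°
cos φ = cos(72.6°) = 0.299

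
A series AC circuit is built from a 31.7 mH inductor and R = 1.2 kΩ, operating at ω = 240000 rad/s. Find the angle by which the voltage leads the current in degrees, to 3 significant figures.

81.0°

X_L = ωL = 7610 Ω
Z = 1200 + j7610 Ω
|Z| = √(1200² + 7610²) = 7700 Ω
∠Z = arctan(7610/1200) = 81.0°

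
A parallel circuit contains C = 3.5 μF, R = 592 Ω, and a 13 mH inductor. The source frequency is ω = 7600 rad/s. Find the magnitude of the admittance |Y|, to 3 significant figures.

X_L = ωL = 98.8 Ω
X_C = 1/(ωC) = 37.6 Ω
Parallel: admittances add. Y = 1/R + 1/(jωL) + jωC
Y = (0.00169 + j0.0165) S
|Y| = 0.0166 S → |Z| = 1/|Y| = 60.4 Ω, ∠Z = −∠Y = -84.1°

16.6 mS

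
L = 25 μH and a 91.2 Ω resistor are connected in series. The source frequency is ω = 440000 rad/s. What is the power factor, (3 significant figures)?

X_L = ωL = 11.0 Ω
Z = 91.2 + j11.0 Ω
|Z| = √(91.2² + 11.0²) = 91.9 Ω
∠Z = arctan(11.0/91.2) = 6.88°
cos φ = cos(6.88°) = 0.993

0.993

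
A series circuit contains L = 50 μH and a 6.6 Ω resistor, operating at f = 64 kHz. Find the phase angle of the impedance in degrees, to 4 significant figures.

ω = 2πf = 402100 rad/s
X_L = ωL = 20.11 Ω
Z = 6.600 + j20.11 Ω
|Z| = √(6.600² + 20.11²) = 21.16 Ω
∠Z = arctan(20.11/6.600) = 71.83°

71.83°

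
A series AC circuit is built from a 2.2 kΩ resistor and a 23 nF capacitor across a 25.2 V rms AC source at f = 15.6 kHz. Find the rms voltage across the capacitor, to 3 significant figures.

ω = 2πf = 98020 rad/s
X_C = 1/(ωC) = 444 Ω
Z = 2200 − j444 Ω
|Z| = √(2200² + 444²) = 2240 Ω
I = V/|Z| = 11.2 mA
V_C = I·|Z_C| = 0.0112 × 444 = 4.98 V

4.98 V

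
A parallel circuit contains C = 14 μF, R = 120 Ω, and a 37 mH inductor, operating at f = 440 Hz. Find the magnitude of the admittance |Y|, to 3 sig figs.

30.1 mS

ω = 2πf = 2765 rad/s
X_L = ωL = 102 Ω
X_C = 1/(ωC) = 25.8 Ω
Parallel: admittances add. Y = 1/R + 1/(jωL) + jωC
Y = (0.00833 + j0.0289) S
|Y| = 0.0301 S → |Z| = 1/|Y| = 33.2 Ω, ∠Z = −∠Y = -73.9°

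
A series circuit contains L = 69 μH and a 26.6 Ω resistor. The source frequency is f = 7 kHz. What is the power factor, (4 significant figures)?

ω = 2πf = 43980 rad/s
X_L = ωL = 3.035 Ω
Z = 26.60 + j3.035 Ω
|Z| = √(26.60² + 3.035²) = 26.77 Ω
∠Z = arctan(3.035/26.60) = 6.509°
cos φ = cos(6.509°) = 0.9936

0.9936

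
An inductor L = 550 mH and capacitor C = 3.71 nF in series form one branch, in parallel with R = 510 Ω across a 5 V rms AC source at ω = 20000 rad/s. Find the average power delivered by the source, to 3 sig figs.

X_L = ωL = 11000 Ω
X_C = 1/(ωC) = 13500 Ω
Branch 1: Z₁ = R = 510 Ω
Branch 2 (series LC): Z₂ = j(X_L − X_C) = −j2480 Ω
Parallel: Z = Z₁Z₂/(Z₁+Z₂), |Z| = 500 Ω, ∠Z = -11.6°
I = V/|Z| = 10.0 mA
P = VI cos φ = 5 × 0.0100 × cos(-11.6°) = 49.0 mW

49.0 mW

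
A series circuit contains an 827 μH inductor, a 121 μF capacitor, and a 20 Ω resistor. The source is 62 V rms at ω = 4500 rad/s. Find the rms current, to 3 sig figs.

3.09 A

X_L = ωL = 3.72 Ω
X_C = 1/(ωC) = 1.84 Ω
Net reactance X = X_L − X_C = 1.88 Ω
Z = 20.0 + j1.88 Ω
|Z| = √(20.0² + 1.88²) = 20.1 Ω
I = V/|Z| = 62/20.1 = 3.09 A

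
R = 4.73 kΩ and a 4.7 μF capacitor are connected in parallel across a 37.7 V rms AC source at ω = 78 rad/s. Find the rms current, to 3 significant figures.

16.0 mA

X_C = 1/(ωC) = 2730 Ω
Parallel: admittances add. Y = 1/R + jωC
Y = (0.000211 + j0.000367) S
|Y| = 0.000423 S → |Z| = 1/|Y| = 2360 Ω, ∠Z = −∠Y = -60.0°
I = V/|Z| = 37.7/2360 = 16.0 mA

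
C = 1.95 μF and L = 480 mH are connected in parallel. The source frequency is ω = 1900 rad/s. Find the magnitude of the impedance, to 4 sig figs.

383.4 Ω

X_L = ωL = 912.0 Ω
X_C = 1/(ωC) = 269.9 Ω
Parallel: admittances add. Y = 1/(jωL) + jωC
Y = (0 + j0.002609) S
|Y| = 0.002609 S → |Z| = 1/|Y| = 383.4 Ω, ∠Z = −∠Y = -90.00°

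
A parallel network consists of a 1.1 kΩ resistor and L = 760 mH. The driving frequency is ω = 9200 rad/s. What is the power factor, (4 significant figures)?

0.9878

X_L = ωL = 6992 Ω
Parallel: admittances add. Y = 1/R + 1/(jωL)
Y = (0.0009091 − j0.0001430) S
|Y| = 0.0009203 S → |Z| = 1/|Y| = 1087 Ω, ∠Z = −∠Y = 8.941°
cos φ = cos(8.941°) = 0.9878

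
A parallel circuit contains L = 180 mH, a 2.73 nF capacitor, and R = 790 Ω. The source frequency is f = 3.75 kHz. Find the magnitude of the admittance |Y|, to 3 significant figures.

1.28 mS

ω = 2πf = 23560 rad/s
X_L = ωL = 4240 Ω
X_C = 1/(ωC) = 15500 Ω
Parallel: admittances add. Y = 1/R + 1/(jωL) + jωC
Y = (0.00127 − j0.000171) S
|Y| = 0.00128 S → |Z| = 1/|Y| = 783 Ω, ∠Z = −∠Y = 7.71°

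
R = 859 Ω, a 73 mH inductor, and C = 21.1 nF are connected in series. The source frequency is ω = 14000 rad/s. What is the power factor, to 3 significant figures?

X_L = ωL = 1020 Ω
X_C = 1/(ωC) = 3390 Ω
Net reactance X = X_L − X_C = -2360 Ω
Z = 859 − j2360 Ω
|Z| = √(859² + 2360²) = 2510 Ω
∠Z = arctan(-2360/859) = -70.0°
cos φ = cos(-70.0°) = 0.342

0.342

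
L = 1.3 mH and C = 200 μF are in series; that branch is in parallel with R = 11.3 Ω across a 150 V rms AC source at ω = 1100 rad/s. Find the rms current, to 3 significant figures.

49.9 A

X_L = ωL = 1.43 Ω
X_C = 1/(ωC) = 4.55 Ω
Branch 1: Z₁ = R = 11.3 Ω
Branch 2 (series LC): Z₂ = j(X_L − X_C) = −j3.12 Ω
Parallel: Z = Z₁Z₂/(Z₁+Z₂), |Z| = 3.00 Ω, ∠Z = -74.6°
I = V/|Z| = 150/3.00 = 49.9 A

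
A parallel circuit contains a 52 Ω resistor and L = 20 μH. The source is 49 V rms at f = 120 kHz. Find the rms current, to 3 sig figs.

ω = 2πf = 754000 rad/s
X_L = ωL = 15.1 Ω
Parallel: admittances add. Y = 1/R + 1/(jωL)
Y = (0.0192 − j0.0663) S
|Y| = 0.0690 S → |Z| = 1/|Y| = 14.5 Ω, ∠Z = −∠Y = 73.8°
I = V/|Z| = 49/14.5 = 3.38 A

3.38 A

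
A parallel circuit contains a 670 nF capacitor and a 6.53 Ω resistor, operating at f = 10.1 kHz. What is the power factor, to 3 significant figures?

ω = 2πf = 63460 rad/s
X_C = 1/(ωC) = 23.5 Ω
Parallel: admittances add. Y = 1/R + jωC
Y = (0.153 + j0.0425) S
|Y| = 0.159 S → |Z| = 1/|Y| = 6.29 Ω, ∠Z = −∠Y = -15.5°
cos φ = cos(-15.5°) = 0.964

0.964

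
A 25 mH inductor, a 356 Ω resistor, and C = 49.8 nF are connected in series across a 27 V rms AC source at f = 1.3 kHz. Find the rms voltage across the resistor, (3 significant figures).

ω = 2πf = 8168 rad/s
X_L = ωL = 204 Ω
X_C = 1/(ωC) = 2460 Ω
Net reactance X = X_L − X_C = -2250 Ω
Z = 356 − j2250 Ω
|Z| = √(356² + 2250²) = 2280 Ω
I = V/|Z| = 11.8 mA
V_R = I·|Z_R| = 0.0118 × 356 = 4.21 V

4.21 V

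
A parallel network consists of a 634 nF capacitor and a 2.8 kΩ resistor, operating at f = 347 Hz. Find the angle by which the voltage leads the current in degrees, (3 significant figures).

ω = 2πf = 2180 rad/s
X_C = 1/(ωC) = 723 Ω
Parallel: admittances add. Y = 1/R + jωC
Y = (0.000357 + j0.00138) S
|Y| = 0.00143 S → |Z| = 1/|Y| = 700 Ω, ∠Z = −∠Y = -75.5°

-75.5°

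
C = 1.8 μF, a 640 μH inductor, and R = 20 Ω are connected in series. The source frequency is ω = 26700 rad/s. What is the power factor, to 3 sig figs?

X_L = ωL = 17.1 Ω
X_C = 1/(ωC) = 20.8 Ω
Net reactance X = X_L − X_C = -3.72 Ω
Z = 20.0 − j3.72 Ω
|Z| = √(20.0² + 3.72²) = 20.3 Ω
∠Z = arctan(-3.72/20.0) = -10.5°
cos φ = cos(-10.5°) = 0.983

0.983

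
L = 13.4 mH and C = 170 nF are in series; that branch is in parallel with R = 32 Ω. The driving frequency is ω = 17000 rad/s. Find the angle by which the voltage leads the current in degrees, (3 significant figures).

X_L = ωL = 228 Ω
X_C = 1/(ωC) = 346 Ω
Branch 1: Z₁ = R = 32.0 Ω
Branch 2 (series LC): Z₂ = j(X_L − X_C) = −j118 Ω
Parallel: Z = Z₁Z₂/(Z₁+Z₂), |Z| = 30.9 Ω, ∠Z = -15.1°

-15.1°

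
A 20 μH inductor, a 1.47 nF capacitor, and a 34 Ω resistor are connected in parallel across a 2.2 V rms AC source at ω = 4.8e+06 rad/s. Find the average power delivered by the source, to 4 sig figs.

142.4 mW

X_L = ωL = 96.00 Ω
X_C = 1/(ωC) = 141.7 Ω
Parallel: admittances add. Y = 1/R + 1/(jωL) + jωC
Y = (0.02941 − j0.003361) S
|Y| = 0.02960 S → |Z| = 1/|Y| = 33.78 Ω, ∠Z = −∠Y = 6.518°
I = V/|Z| = 65.13 mA
P = VI cos φ = 2.2 × 0.06513 × cos(6.518°) = 142.4 mW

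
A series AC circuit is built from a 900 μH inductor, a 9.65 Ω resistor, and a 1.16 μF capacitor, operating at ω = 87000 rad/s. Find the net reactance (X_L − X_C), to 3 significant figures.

68.4 Ω

X_L = ωL = 78.3 Ω
X_C = 1/(ωC) = 9.91 Ω
X = 78.3 − 9.91 = 68.4 Ω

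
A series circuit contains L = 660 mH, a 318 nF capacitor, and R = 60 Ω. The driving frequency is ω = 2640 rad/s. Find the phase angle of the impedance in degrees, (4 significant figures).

X_L = ωL = 1742 Ω
X_C = 1/(ωC) = 1191 Ω
Net reactance X = X_L − X_C = 551.2 Ω
Z = 60.00 + j551.2 Ω
|Z| = √(60.00² + 551.2²) = 554.5 Ω
∠Z = arctan(551.2/60.00) = 83.79°

83.79°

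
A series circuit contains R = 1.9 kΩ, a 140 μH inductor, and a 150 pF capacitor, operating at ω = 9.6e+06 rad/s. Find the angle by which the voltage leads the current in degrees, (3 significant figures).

18.9°

X_L = ωL = 1340 Ω
X_C = 1/(ωC) = 694 Ω
Net reactance X = X_L − X_C = 650 Ω
Z = 1900 + j650 Ω
|Z| = √(1900² + 650²) = 2010 Ω
∠Z = arctan(650/1900) = 18.9°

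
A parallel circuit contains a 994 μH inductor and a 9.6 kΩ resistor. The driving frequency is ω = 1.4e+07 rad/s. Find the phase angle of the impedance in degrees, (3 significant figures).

X_L = ωL = 13900 Ω
Parallel: admittances add. Y = 1/R + 1/(jωL)
Y = (0.000104 − j7.19e-05) S
|Y| = 0.000127 S → |Z| = 1/|Y| = 7900 Ω, ∠Z = −∠Y = 34.6°

34.6°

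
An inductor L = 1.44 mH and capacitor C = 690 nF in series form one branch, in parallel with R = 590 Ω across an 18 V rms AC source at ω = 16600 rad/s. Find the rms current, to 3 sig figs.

286 mA

X_L = ωL = 23.9 Ω
X_C = 1/(ωC) = 87.3 Ω
Branch 1: Z₁ = R = 590 Ω
Branch 2 (series LC): Z₂ = j(X_L − X_C) = −j63.4 Ω
Parallel: Z = Z₁Z₂/(Z₁+Z₂), |Z| = 63.0 Ω, ∠Z = -83.9°
I = V/|Z| = 18/63.0 = 286 mA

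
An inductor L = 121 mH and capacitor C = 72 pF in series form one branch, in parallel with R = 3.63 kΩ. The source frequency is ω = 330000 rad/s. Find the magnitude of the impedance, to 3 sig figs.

X_L = ωL = 39900 Ω
X_C = 1/(ωC) = 42100 Ω
Branch 1: Z₁ = R = 3630 Ω
Branch 2 (series LC): Z₂ = j(X_L − X_C) = −j2160 Ω
Parallel: Z = Z₁Z₂/(Z₁+Z₂), |Z| = 1850 Ω, ∠Z = -59.3°

1850 Ω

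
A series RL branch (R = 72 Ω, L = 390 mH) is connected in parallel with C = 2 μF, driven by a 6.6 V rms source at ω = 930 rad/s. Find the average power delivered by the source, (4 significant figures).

22.94 mW

X_L = ωL = 362.7 Ω
X_C = 1/(ωC) = 537.6 Ω
Branch 1 (R+jX_L): Z₁ = 72.00 + j362.7 Ω, |Z₁| = 369.8 Ω
Branch 2 (−jX_C): Z₂ = −j537.6 Ω
Parallel: Z = Z₁Z₂/(Z₁+Z₂), |Z| = 1051 Ω, ∠Z = 56.40°
I = V/|Z| = 6.280 mA
P = VI cos φ = 6.6 × 0.006280 × cos(56.40°) = 22.94 mW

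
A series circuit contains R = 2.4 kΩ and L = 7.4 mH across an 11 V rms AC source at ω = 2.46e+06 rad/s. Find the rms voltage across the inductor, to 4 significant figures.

10.91 V

X_L = ωL = 18200 Ω
Z = 2400 + j18200 Ω
|Z| = √(2400² + 18200²) = 18360 Ω
I = V/|Z| = 599.1 μA
V_L = I·|Z_L| = 0.0005991 × 18200 = 10.91 V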